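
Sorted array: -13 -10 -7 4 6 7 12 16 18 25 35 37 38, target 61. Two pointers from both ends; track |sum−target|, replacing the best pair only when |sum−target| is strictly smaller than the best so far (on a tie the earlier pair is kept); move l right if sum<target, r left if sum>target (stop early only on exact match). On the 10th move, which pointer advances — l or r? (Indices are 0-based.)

r

[0,12] -13+38=25 d=36 * → l++
[1,12] -10+38=28 d=33 * → l++
[2,12] -7+38=31 d=30 * → l++
[3,12] 4+38=42 d=19 * → l++
[4,12] 6+38=44 d=17 * → l++
[5,12] 7+38=45 d=16 * → l++
[6,12] 12+38=50 d=11 * → l++
[7,12] 16+38=54 d=7 * → l++
[8,12] 18+38=56 d=5 * → l++
[9,12] 25+38=63 d=2 * → r--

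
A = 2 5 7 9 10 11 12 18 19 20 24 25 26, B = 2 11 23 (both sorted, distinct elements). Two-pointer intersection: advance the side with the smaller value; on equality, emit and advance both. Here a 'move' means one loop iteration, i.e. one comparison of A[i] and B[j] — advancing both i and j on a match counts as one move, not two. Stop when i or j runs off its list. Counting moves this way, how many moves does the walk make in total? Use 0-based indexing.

[i=0,j=0] 2==2 emit → i++,j++
[i=1,j=1] 5<11 → i++
[i=2,j=1] 7<11 → i++
[i=3,j=1] 9<11 → i++
[i=4,j=1] 10<11 → i++
[i=5,j=1] 11==11 emit → i++,j++
[i=6,j=2] 12<23 → i++
[i=7,j=2] 18<23 → i++
[i=8,j=2] 19<23 → i++
[i=9,j=2] 20<23 → i++
[i=10,j=2] 24>23 → j++

11 moves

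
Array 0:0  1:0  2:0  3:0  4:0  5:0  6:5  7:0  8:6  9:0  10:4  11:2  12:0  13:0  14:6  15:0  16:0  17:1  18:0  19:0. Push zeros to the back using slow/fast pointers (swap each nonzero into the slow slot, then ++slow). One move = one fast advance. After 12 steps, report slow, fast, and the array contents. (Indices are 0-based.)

slow=4, fast=12, a=[5, 6, 4, 2, 0, 0, 0, 0, 0, 0, 0, 0, 0, 0, 6, 0, 0, 1, 0, 0]

(s=0,f=0) a[fast]=0 → fast++
(s=0,f=1) a[fast]=0 → fast++
(s=0,f=2) a[fast]=0 → fast++
(s=0,f=3) a[fast]=0 → fast++
(s=0,f=4) a[fast]=0 → fast++
(s=0,f=5) a[fast]=0 → fast++
(s=0,f=6) a[fast]=5≠0 swap→a[0]=5 → slow++,fast++
(s=1,f=7) a[fast]=0 → fast++
(s=1,f=8) a[fast]=6≠0 swap→a[1]=6 → slow++,fast++
(s=2,f=9) a[fast]=0 → fast++
(s=2,f=10) a[fast]=4≠0 swap→a[2]=4 → slow++,fast++
(s=3,f=11) a[fast]=2≠0 swap→a[3]=2 → slow++,fast++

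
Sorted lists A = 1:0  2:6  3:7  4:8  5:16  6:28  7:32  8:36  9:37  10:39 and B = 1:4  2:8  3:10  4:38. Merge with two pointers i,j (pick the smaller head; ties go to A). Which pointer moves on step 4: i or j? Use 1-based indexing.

[i=1,j=1] A[i]=0<=B[j]=4 take 0 → i++
[i=2,j=1] A[i]=6>B[j]=4 take 4 → j++
[i=2,j=2] A[i]=6<=B[j]=8 take 6 → i++
[i=3,j=2] A[i]=7<=B[j]=8 take 7 → i++

i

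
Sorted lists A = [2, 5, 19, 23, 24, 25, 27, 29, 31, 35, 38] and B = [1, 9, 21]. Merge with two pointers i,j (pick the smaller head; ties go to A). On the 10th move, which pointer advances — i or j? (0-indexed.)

[i=0,j=0] A[i]=2>B[j]=1 take 1 → j++
[i=0,j=1] A[i]=2<=B[j]=9 take 2 → i++
[i=1,j=1] A[i]=5<=B[j]=9 take 5 → i++
[i=2,j=1] A[i]=19>B[j]=9 take 9 → j++
[i=2,j=2] A[i]=19<=B[j]=21 take 19 → i++
[i=3,j=2] A[i]=23>B[j]=21 take 21 → j++
[i=3,j=3] B done, take A[i]=23 → i++
[i=4,j=3] B done, take A[i]=24 → i++
[i=5,j=3] B done, take A[i]=25 → i++
[i=6,j=3] B done, take A[i]=27 → i++

i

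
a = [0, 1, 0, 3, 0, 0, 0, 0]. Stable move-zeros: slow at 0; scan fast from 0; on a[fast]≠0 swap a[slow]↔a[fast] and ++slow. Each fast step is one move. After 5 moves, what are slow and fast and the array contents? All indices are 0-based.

slow=0 fast=0: a[fast]=0, fast++
slow=0 fast=1: a[fast]=1≠0 swap→a[0]=1, slow++,fast++
slow=1 fast=2: a[fast]=0, fast++
slow=1 fast=3: a[fast]=3≠0 swap→a[1]=3, slow++,fast++
slow=2 fast=4: a[fast]=0, fast++

slow=2, fast=5, a=[1, 3, 0, 0, 0, 0, 0, 0]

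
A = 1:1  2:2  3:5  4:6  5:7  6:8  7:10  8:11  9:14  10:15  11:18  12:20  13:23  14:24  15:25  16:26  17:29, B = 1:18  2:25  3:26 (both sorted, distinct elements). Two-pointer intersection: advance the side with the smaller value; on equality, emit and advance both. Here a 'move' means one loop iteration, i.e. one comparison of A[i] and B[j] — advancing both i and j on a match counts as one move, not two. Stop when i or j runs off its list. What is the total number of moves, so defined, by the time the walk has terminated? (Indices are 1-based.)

16 moves

i=1 j=1: 1<18, i++
i=2 j=1: 2<18, i++
i=3 j=1: 5<18, i++
i=4 j=1: 6<18, i++
i=5 j=1: 7<18, i++
i=6 j=1: 8<18, i++
i=7 j=1: 10<18, i++
i=8 j=1: 11<18, i++
i=9 j=1: 14<18, i++
i=10 j=1: 15<18, i++
i=11 j=1: 18==18 emit, i++,j++
i=12 j=2: 20<25, i++
i=13 j=2: 23<25, i++
i=14 j=2: 24<25, i++
i=15 j=2: 25==25 emit, i++,j++
i=16 j=3: 26==26 emit, i++,j++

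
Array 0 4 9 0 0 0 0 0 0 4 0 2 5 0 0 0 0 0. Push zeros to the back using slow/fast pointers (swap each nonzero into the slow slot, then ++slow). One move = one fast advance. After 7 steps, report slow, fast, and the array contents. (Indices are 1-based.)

slow=1 fast=1: a[fast]=0, fast++
slow=1 fast=2: a[fast]=4≠0 swap→a[1]=4, slow++,fast++
slow=2 fast=3: a[fast]=9≠0 swap→a[2]=9, slow++,fast++
slow=3 fast=4: a[fast]=0, fast++
slow=3 fast=5: a[fast]=0, fast++
slow=3 fast=6: a[fast]=0, fast++
slow=3 fast=7: a[fast]=0, fast++

slow=3, fast=8, a=[4, 9, 0, 0, 0, 0, 0, 0, 0, 4, 0, 2, 5, 0, 0, 0, 0, 0]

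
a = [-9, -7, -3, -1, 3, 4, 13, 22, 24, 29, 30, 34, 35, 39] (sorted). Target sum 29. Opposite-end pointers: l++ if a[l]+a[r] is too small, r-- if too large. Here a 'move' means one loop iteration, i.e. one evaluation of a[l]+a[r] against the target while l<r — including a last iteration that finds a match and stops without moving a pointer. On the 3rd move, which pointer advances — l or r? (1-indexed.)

[1,14] -9+39=30 >29 → r--
[1,13] -9+35=26 <29 → l++
[2,13] -7+35=28 <29 → l++

l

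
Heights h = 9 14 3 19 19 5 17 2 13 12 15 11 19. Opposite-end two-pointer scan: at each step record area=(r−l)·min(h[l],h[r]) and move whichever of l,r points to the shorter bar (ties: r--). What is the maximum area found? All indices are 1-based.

l=1 r=13: min(9,19)*12=108 best=108 *, l++
l=2 r=13: min(14,19)*11=154 best=154 *, l++
l=3 r=13: min(3,19)*10=30 best=154, l++
l=4 r=13: min(19,19)*9=171 best=171 *, r--
l=4 r=12: min(19,11)*8=88 best=171, r--
l=4 r=11: min(19,15)*7=105 best=171, r--
l=4 r=10: min(19,12)*6=72 best=171, r--
l=4 r=9: min(19,13)*5=65 best=171, r--
l=4 r=8: min(19,2)*4=8 best=171, r--
l=4 r=7: min(19,17)*3=51 best=171, r--
l=4 r=6: min(19,5)*2=10 best=171, r--
l=4 r=5: min(19,19)*1=19 best=171, r--

max area = 171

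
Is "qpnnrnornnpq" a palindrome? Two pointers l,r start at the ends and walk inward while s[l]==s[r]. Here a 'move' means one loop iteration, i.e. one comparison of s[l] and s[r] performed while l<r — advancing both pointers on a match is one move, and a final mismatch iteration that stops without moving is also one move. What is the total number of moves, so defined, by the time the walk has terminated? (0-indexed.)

6 moves

[0,11] 'q'=='q' → l++,r--
[1,10] 'p'=='p' → l++,r--
[2,9] 'n'=='n' → l++,r--
[3,8] 'n'=='n' → l++,r--
[4,7] 'r'=='r' → l++,r--
[5,6] 'n'!='o' → stop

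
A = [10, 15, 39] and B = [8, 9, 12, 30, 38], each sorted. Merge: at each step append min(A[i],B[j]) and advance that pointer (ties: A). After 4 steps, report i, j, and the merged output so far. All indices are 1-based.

[i=1,j=1] A[i]=10>B[j]=8 take 8 → j++
[i=1,j=2] A[i]=10>B[j]=9 take 9 → j++
[i=1,j=3] A[i]=10<=B[j]=12 take 10 → i++
[i=2,j=3] A[i]=15>B[j]=12 take 12 → j++

i=2, j=4, merged so far=[8, 9, 10, 12]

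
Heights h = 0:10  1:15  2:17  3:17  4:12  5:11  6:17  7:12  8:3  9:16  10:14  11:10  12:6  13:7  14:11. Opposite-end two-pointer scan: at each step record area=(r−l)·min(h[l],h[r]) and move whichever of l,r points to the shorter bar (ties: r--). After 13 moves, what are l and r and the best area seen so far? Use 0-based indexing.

l=2, r=3, best area=143

l=0 r=14: min(10,11)*14=140 best=140 *, l++
l=1 r=14: min(15,11)*13=143 best=143 *, r--
l=1 r=13: min(15,7)*12=84 best=143, r--
l=1 r=12: min(15,6)*11=66 best=143, r--
l=1 r=11: min(15,10)*10=100 best=143, r--
l=1 r=10: min(15,14)*9=126 best=143, r--
l=1 r=9: min(15,16)*8=120 best=143, l++
l=2 r=9: min(17,16)*7=112 best=143, r--
l=2 r=8: min(17,3)*6=18 best=143, r--
l=2 r=7: min(17,12)*5=60 best=143, r--
l=2 r=6: min(17,17)*4=68 best=143, r--
l=2 r=5: min(17,11)*3=33 best=143, r--
l=2 r=4: min(17,12)*2=24 best=143, r--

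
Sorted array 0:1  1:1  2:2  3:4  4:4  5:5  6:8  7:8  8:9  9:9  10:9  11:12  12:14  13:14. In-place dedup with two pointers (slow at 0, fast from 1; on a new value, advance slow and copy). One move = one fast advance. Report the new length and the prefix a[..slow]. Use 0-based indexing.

(s=0,f=1) a[fast]=1=a[slow] dup → fast++
(s=0,f=2) a[fast]=2≠a[slow]=1 write a[1]=2 → slow++,fast++
(s=1,f=3) a[fast]=4≠a[slow]=2 write a[2]=4 → slow++,fast++
(s=2,f=4) a[fast]=4=a[slow] dup → fast++
(s=2,f=5) a[fast]=5≠a[slow]=4 write a[3]=5 → slow++,fast++
(s=3,f=6) a[fast]=8≠a[slow]=5 write a[4]=8 → slow++,fast++
(s=4,f=7) a[fast]=8=a[slow] dup → fast++
(s=4,f=8) a[fast]=9≠a[slow]=8 write a[5]=9 → slow++,fast++
(s=5,f=9) a[fast]=9=a[slow] dup → fast++
(s=5,f=10) a[fast]=9=a[slow] dup → fast++
(s=5,f=11) a[fast]=12≠a[slow]=9 write a[6]=12 → slow++,fast++
(s=6,f=12) a[fast]=14≠a[slow]=12 write a[7]=14 → slow++,fast++
(s=7,f=13) a[fast]=14=a[slow] dup → fast++

length 8; prefix = [1, 2, 4, 5, 8, 9, 12, 14]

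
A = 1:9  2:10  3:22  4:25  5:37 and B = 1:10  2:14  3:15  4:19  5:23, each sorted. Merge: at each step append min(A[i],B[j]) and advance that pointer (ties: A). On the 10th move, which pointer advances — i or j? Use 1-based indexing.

i=1 j=1: A[i]=9<=B[j]=10 take 9, i++
i=2 j=1: A[i]=10<=B[j]=10 take 10, i++
i=3 j=1: A[i]=22>B[j]=10 take 10, j++
i=3 j=2: A[i]=22>B[j]=14 take 14, j++
i=3 j=3: A[i]=22>B[j]=15 take 15, j++
i=3 j=4: A[i]=22>B[j]=19 take 19, j++
i=3 j=5: A[i]=22<=B[j]=23 take 22, i++
i=4 j=5: A[i]=25>B[j]=23 take 23, j++
i=4 j=6: B done, take A[i]=25, i++
i=5 j=6: B done, take A[i]=37, i++

i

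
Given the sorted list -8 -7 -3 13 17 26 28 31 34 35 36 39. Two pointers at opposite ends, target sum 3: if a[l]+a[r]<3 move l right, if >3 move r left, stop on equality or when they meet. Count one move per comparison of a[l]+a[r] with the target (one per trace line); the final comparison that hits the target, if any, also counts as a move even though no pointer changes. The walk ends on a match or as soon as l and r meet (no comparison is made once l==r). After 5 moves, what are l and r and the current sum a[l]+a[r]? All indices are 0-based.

[0,11] -8+39=31 >3 → r--
[0,10] -8+36=28 >3 → r--
[0,9] -8+35=27 >3 → r--
[0,8] -8+34=26 >3 → r--
[0,7] -8+31=23 >3 → r--

l=0, r=6, sum=20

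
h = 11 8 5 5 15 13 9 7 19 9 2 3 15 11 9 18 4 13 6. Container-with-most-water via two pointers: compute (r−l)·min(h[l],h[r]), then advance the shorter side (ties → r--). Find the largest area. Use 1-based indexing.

[1,19] min(11,6)*18=108 best=108 * → r--
[1,18] min(11,13)*17=187 best=187 * → l++
[2,18] min(8,13)*16=128 best=187 → l++
[3,18] min(5,13)*15=75 best=187 → l++
[4,18] min(5,13)*14=70 best=187 → l++
[5,18] min(15,13)*13=169 best=187 → r--
[5,17] min(15,4)*12=48 best=187 → r--
[5,16] min(15,18)*11=165 best=187 → l++
[6,16] min(13,18)*10=130 best=187 → l++
[7,16] min(9,18)*9=81 best=187 → l++
[8,16] min(7,18)*8=56 best=187 → l++
[9,16] min(19,18)*7=126 best=187 → r--
[9,15] min(19,9)*6=54 best=187 → r--
[9,14] min(19,11)*5=55 best=187 → r--
[9,13] min(19,15)*4=60 best=187 → r--
[9,12] min(19,3)*3=9 best=187 → r--
[9,11] min(19,2)*2=4 best=187 → r--
[9,10] min(19,9)*1=9 best=187 → r--

max area = 187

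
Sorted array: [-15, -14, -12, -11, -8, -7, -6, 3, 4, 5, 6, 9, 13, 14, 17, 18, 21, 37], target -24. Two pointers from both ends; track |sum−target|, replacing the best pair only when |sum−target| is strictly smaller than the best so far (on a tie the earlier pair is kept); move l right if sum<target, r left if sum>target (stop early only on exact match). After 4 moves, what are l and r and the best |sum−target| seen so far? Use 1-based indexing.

l=1, r=14, best |Δ|=26

[1,18] -15+37=22 d=46 * → r--
[1,17] -15+21=6 d=30 * → r--
[1,16] -15+18=3 d=27 * → r--
[1,15] -15+17=2 d=26 * → r--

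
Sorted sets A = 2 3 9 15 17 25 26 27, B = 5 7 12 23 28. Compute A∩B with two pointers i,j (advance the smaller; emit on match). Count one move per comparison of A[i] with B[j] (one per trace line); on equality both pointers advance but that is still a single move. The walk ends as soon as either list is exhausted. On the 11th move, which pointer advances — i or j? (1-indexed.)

i

[i=1,j=1] 2<5 → i++
[i=2,j=1] 3<5 → i++
[i=3,j=1] 9>5 → j++
[i=3,j=2] 9>7 → j++
[i=3,j=3] 9<12 → i++
[i=4,j=3] 15>12 → j++
[i=4,j=4] 15<23 → i++
[i=5,j=4] 17<23 → i++
[i=6,j=4] 25>23 → j++
[i=6,j=5] 25<28 → i++
[i=7,j=5] 26<28 → i++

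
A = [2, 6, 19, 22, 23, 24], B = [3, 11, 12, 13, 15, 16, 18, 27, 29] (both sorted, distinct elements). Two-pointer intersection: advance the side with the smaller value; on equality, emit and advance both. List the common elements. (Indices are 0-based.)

[i=0,j=0] 2<3 → i++
[i=1,j=0] 6>3 → j++
[i=1,j=1] 6<11 → i++
[i=2,j=1] 19>11 → j++
[i=2,j=2] 19>12 → j++
[i=2,j=3] 19>13 → j++
[i=2,j=4] 19>15 → j++
[i=2,j=5] 19>16 → j++
[i=2,j=6] 19>18 → j++
[i=2,j=7] 19<27 → i++
[i=3,j=7] 22<27 → i++
[i=4,j=7] 23<27 → i++
[i=5,j=7] 24<27 → i++

intersection = []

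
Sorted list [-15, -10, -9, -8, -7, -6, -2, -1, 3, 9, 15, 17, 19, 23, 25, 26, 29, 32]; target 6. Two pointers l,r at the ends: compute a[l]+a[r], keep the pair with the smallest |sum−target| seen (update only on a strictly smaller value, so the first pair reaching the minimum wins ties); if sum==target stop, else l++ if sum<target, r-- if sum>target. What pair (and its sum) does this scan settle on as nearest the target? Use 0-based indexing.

pair (-9, 15) with sum 6 (|Δ|=0)

l=0 r=17: -15+32=17 d=11 *, r--
l=0 r=16: -15+29=14 d=8 *, r--
l=0 r=15: -15+26=11 d=5 *, r--
l=0 r=14: -15+25=10 d=4 *, r--
l=0 r=13: -15+23=8 d=2 *, r--
l=0 r=12: -15+19=4 d=2, l++
l=1 r=12: -10+19=9 d=3, r--
l=1 r=11: -10+17=7 d=1 *, r--
l=1 r=10: -10+15=5 d=1, l++
l=2 r=10: -9+15=6 d=0 *, stop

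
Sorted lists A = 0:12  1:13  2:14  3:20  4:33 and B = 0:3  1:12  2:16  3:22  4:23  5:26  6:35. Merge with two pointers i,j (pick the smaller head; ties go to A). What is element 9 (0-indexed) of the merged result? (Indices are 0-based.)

merged[9] = 26

[i=0,j=0] A[i]=12>B[j]=3 take 3 → j++
[i=0,j=1] A[i]=12<=B[j]=12 take 12 → i++
[i=1,j=1] A[i]=13>B[j]=12 take 12 → j++
[i=1,j=2] A[i]=13<=B[j]=16 take 13 → i++
[i=2,j=2] A[i]=14<=B[j]=16 take 14 → i++
[i=3,j=2] A[i]=20>B[j]=16 take 16 → j++
[i=3,j=3] A[i]=20<=B[j]=22 take 20 → i++
[i=4,j=3] A[i]=33>B[j]=22 take 22 → j++
[i=4,j=4] A[i]=33>B[j]=23 take 23 → j++
[i=4,j=5] A[i]=33>B[j]=26 take 26 → j++
[i=4,j=6] A[i]=33<=B[j]=35 take 33 → i++
[i=5,j=6] A done, take B[j]=35 → j++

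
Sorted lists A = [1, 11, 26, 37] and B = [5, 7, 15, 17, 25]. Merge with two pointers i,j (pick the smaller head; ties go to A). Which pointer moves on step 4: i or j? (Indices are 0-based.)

i

[i=0,j=0] A[i]=1<=B[j]=5 take 1 → i++
[i=1,j=0] A[i]=11>B[j]=5 take 5 → j++
[i=1,j=1] A[i]=11>B[j]=7 take 7 → j++
[i=1,j=2] A[i]=11<=B[j]=15 take 11 → i++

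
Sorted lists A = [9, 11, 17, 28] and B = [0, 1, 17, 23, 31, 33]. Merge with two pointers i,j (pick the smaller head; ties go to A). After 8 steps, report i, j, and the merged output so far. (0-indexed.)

i=0 j=0: A[i]=9>B[j]=0 take 0, j++
i=0 j=1: A[i]=9>B[j]=1 take 1, j++
i=0 j=2: A[i]=9<=B[j]=17 take 9, i++
i=1 j=2: A[i]=11<=B[j]=17 take 11, i++
i=2 j=2: A[i]=17<=B[j]=17 take 17, i++
i=3 j=2: A[i]=28>B[j]=17 take 17, j++
i=3 j=3: A[i]=28>B[j]=23 take 23, j++
i=3 j=4: A[i]=28<=B[j]=31 take 28, i++

i=4, j=4, merged so far=[0, 1, 9, 11, 17, 17, 23, 28]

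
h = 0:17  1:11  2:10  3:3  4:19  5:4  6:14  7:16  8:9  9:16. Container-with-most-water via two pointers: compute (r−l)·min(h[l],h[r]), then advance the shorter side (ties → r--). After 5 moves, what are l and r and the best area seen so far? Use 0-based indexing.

l=0, r=4, best area=144

[0,9] min(17,16)*9=144 best=144 * → r--
[0,8] min(17,9)*8=72 best=144 → r--
[0,7] min(17,16)*7=112 best=144 → r--
[0,6] min(17,14)*6=84 best=144 → r--
[0,5] min(17,4)*5=20 best=144 → r--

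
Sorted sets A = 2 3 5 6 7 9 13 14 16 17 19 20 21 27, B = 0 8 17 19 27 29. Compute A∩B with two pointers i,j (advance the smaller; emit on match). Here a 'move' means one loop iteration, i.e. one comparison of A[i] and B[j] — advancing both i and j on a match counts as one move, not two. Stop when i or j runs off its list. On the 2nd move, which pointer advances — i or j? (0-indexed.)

i=0 j=0: 2>0, j++
i=0 j=1: 2<8, i++

i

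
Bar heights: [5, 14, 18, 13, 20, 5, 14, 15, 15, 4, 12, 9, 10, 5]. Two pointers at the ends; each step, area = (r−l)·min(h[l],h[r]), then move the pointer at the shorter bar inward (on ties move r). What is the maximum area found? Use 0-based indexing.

[0,13] min(5,5)*13=65 best=65 * → r--
[0,12] min(5,10)*12=60 best=65 → l++
[1,12] min(14,10)*11=110 best=110 * → r--
[1,11] min(14,9)*10=90 best=110 → r--
[1,10] min(14,12)*9=108 best=110 → r--
[1,9] min(14,4)*8=32 best=110 → r--
[1,8] min(14,15)*7=98 best=110 → l++
[2,8] min(18,15)*6=90 best=110 → r--
[2,7] min(18,15)*5=75 best=110 → r--
[2,6] min(18,14)*4=56 best=110 → r--
[2,5] min(18,5)*3=15 best=110 → r--
[2,4] min(18,20)*2=36 best=110 → l++
[3,4] min(13,20)*1=13 best=110 → l++

max area = 110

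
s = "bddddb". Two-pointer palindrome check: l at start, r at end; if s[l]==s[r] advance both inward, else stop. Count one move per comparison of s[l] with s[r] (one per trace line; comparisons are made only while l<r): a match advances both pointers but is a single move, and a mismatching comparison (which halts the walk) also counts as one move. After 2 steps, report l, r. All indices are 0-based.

l=2, r=3

[0,5] 'b'=='b' → l++,r--
[1,4] 'd'=='d' → l++,r--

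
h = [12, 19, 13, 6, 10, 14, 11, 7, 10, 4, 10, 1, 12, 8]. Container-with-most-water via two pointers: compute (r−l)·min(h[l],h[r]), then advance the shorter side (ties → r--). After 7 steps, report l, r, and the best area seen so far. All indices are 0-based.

[0,13] min(12,8)*13=104 best=104 * → r--
[0,12] min(12,12)*12=144 best=144 * → r--
[0,11] min(12,1)*11=11 best=144 → r--
[0,10] min(12,10)*10=100 best=144 → r--
[0,9] min(12,4)*9=36 best=144 → r--
[0,8] min(12,10)*8=80 best=144 → r--
[0,7] min(12,7)*7=49 best=144 → r--

l=0, r=6, best area=144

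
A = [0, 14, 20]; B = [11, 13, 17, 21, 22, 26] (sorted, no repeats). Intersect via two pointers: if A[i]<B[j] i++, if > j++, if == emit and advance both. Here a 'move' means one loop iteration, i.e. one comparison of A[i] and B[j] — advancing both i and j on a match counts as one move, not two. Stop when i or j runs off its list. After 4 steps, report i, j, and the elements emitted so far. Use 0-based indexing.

i=0 j=0: 0<11, i++
i=1 j=0: 14>11, j++
i=1 j=1: 14>13, j++
i=1 j=2: 14<17, i++

i=2, j=2, emitted=[]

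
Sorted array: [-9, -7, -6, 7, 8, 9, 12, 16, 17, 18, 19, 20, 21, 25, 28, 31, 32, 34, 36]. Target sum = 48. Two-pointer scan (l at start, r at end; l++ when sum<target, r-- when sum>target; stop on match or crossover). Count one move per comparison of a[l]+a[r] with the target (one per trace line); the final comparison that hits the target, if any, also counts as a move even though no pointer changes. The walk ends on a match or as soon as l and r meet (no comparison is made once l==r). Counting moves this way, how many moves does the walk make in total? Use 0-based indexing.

[0,18] -9+36=27 <48 → l++
[1,18] -7+36=29 <48 → l++
[2,18] -6+36=30 <48 → l++
[3,18] 7+36=43 <48 → l++
[4,18] 8+36=44 <48 → l++
[5,18] 9+36=45 <48 → l++
[6,18] 12+36=48 → found

7 moves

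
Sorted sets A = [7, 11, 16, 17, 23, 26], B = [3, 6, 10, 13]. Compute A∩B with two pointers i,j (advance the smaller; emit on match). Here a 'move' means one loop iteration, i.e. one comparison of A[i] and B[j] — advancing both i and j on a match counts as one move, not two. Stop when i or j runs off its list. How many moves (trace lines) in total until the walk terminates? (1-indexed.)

i=1 j=1: 7>3, j++
i=1 j=2: 7>6, j++
i=1 j=3: 7<10, i++
i=2 j=3: 11>10, j++
i=2 j=4: 11<13, i++
i=3 j=4: 16>13, j++

6 moves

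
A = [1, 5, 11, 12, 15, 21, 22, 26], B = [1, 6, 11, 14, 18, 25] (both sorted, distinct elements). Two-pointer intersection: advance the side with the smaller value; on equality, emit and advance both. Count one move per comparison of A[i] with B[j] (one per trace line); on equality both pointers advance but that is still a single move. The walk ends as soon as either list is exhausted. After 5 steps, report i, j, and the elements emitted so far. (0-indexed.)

i=4, j=3, emitted=[1, 11]

i=0 j=0: 1==1 emit, i++,j++
i=1 j=1: 5<6, i++
i=2 j=1: 11>6, j++
i=2 j=2: 11==11 emit, i++,j++
i=3 j=3: 12<14, i++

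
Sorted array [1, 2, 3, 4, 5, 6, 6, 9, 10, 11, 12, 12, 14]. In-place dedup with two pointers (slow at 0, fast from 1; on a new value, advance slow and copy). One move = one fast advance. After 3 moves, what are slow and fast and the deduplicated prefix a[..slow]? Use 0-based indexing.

slow=3, fast=4, prefix=[1, 2, 3, 4]

slow=0 fast=1: a[fast]=2≠a[slow]=1 write a[1]=2, slow++,fast++
slow=1 fast=2: a[fast]=3≠a[slow]=2 write a[2]=3, slow++,fast++
slow=2 fast=3: a[fast]=4≠a[slow]=3 write a[3]=4, slow++,fast++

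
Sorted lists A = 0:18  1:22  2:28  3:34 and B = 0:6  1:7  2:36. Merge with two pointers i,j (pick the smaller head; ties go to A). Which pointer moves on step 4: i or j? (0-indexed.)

[i=0,j=0] A[i]=18>B[j]=6 take 6 → j++
[i=0,j=1] A[i]=18>B[j]=7 take 7 → j++
[i=0,j=2] A[i]=18<=B[j]=36 take 18 → i++
[i=1,j=2] A[i]=22<=B[j]=36 take 22 → i++

i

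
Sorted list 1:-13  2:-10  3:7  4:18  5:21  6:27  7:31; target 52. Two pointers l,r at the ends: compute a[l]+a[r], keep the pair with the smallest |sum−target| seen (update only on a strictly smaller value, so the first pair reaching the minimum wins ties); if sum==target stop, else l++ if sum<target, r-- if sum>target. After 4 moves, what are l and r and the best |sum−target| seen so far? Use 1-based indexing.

l=5, r=7, best |Δ|=3

l=1 r=7: -13+31=18 d=34 *, l++
l=2 r=7: -10+31=21 d=31 *, l++
l=3 r=7: 7+31=38 d=14 *, l++
l=4 r=7: 18+31=49 d=3 *, l++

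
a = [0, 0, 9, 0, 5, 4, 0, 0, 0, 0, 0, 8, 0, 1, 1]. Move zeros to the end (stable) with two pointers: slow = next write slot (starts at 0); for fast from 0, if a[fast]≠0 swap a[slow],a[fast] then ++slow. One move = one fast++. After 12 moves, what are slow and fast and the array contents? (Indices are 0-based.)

(s=0,f=0) a[fast]=0 → fast++
(s=0,f=1) a[fast]=0 → fast++
(s=0,f=2) a[fast]=9≠0 swap→a[0]=9 → slow++,fast++
(s=1,f=3) a[fast]=0 → fast++
(s=1,f=4) a[fast]=5≠0 swap→a[1]=5 → slow++,fast++
(s=2,f=5) a[fast]=4≠0 swap→a[2]=4 → slow++,fast++
(s=3,f=6) a[fast]=0 → fast++
(s=3,f=7) a[fast]=0 → fast++
(s=3,f=8) a[fast]=0 → fast++
(s=3,f=9) a[fast]=0 → fast++
(s=3,f=10) a[fast]=0 → fast++
(s=3,f=11) a[fast]=8≠0 swap→a[3]=8 → slow++,fast++

slow=4, fast=12, a=[9, 5, 4, 8, 0, 0, 0, 0, 0, 0, 0, 0, 0, 1, 1]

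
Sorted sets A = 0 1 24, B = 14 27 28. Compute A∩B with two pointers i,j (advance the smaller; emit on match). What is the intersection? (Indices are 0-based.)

i=0 j=0: 0<14, i++
i=1 j=0: 1<14, i++
i=2 j=0: 24>14, j++
i=2 j=1: 24<27, i++

intersection = []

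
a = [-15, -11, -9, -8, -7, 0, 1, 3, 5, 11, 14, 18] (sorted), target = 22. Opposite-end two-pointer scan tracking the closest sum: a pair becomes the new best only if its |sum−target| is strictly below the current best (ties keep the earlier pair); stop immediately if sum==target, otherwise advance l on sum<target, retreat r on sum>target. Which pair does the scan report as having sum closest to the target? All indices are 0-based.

[0,11] -15+18=3 d=19 * → l++
[1,11] -11+18=7 d=15 * → l++
[2,11] -9+18=9 d=13 * → l++
[3,11] -8+18=10 d=12 * → l++
[4,11] -7+18=11 d=11 * → l++
[5,11] 0+18=18 d=4 * → l++
[6,11] 1+18=19 d=3 * → l++
[7,11] 3+18=21 d=1 * → l++
[8,11] 5+18=23 d=1 → r--
[8,10] 5+14=19 d=3 → l++
[9,10] 11+14=25 d=3 → r--

pair (3, 18) with sum 21 (|Δ|=1)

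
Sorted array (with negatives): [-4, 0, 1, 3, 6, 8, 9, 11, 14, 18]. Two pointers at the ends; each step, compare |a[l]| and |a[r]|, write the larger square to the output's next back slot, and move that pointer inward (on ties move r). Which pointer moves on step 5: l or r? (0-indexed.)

r

[0,9] |-4|<=|18| out[9]=324 → r--
[0,8] |-4|<=|14| out[8]=196 → r--
[0,7] |-4|<=|11| out[7]=121 → r--
[0,6] |-4|<=|9| out[6]=81 → r--
[0,5] |-4|<=|8| out[5]=64 → r--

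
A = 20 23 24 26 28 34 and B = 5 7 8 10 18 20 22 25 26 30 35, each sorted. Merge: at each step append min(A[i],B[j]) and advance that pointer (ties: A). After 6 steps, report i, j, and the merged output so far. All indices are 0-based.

i=1, j=5, merged so far=[5, 7, 8, 10, 18, 20]

[i=0,j=0] A[i]=20>B[j]=5 take 5 → j++
[i=0,j=1] A[i]=20>B[j]=7 take 7 → j++
[i=0,j=2] A[i]=20>B[j]=8 take 8 → j++
[i=0,j=3] A[i]=20>B[j]=10 take 10 → j++
[i=0,j=4] A[i]=20>B[j]=18 take 18 → j++
[i=0,j=5] A[i]=20<=B[j]=20 take 20 → i++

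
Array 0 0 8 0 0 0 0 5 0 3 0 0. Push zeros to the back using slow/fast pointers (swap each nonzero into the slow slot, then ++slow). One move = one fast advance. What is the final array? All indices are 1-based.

(s=1,f=1) a[fast]=0 → fast++
(s=1,f=2) a[fast]=0 → fast++
(s=1,f=3) a[fast]=8≠0 swap→a[1]=8 → slow++,fast++
(s=2,f=4) a[fast]=0 → fast++
(s=2,f=5) a[fast]=0 → fast++
(s=2,f=6) a[fast]=0 → fast++
(s=2,f=7) a[fast]=0 → fast++
(s=2,f=8) a[fast]=5≠0 swap→a[2]=5 → slow++,fast++
(s=3,f=9) a[fast]=0 → fast++
(s=3,f=10) a[fast]=3≠0 swap→a[3]=3 → slow++,fast++
(s=4,f=11) a[fast]=0 → fast++
(s=4,f=12) a[fast]=0 → fast++

[8, 5, 3, 0, 0, 0, 0, 0, 0, 0, 0, 0]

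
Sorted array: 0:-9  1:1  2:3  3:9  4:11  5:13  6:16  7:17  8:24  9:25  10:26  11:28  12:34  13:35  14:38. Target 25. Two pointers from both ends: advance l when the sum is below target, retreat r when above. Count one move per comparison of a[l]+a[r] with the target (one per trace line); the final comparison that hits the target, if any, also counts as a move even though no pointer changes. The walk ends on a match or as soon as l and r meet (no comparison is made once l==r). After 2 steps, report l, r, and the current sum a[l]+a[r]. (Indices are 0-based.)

l=0, r=12, sum=25

[0,14] -9+38=29 >25 → r--
[0,13] -9+35=26 >25 → r--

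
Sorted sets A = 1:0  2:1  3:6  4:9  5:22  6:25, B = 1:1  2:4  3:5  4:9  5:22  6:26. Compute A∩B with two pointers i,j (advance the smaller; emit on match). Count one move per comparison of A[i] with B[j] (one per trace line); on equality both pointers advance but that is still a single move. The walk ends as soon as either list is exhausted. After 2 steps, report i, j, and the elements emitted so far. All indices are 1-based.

i=3, j=2, emitted=[1]

[i=1,j=1] 0<1 → i++
[i=2,j=1] 1==1 emit → i++,j++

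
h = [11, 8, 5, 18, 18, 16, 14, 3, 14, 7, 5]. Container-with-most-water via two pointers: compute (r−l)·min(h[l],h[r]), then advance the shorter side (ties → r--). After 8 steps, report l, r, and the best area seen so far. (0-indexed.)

l=0 r=10: min(11,5)*10=50 best=50 *, r--
l=0 r=9: min(11,7)*9=63 best=63 *, r--
l=0 r=8: min(11,14)*8=88 best=88 *, l++
l=1 r=8: min(8,14)*7=56 best=88, l++
l=2 r=8: min(5,14)*6=30 best=88, l++
l=3 r=8: min(18,14)*5=70 best=88, r--
l=3 r=7: min(18,3)*4=12 best=88, r--
l=3 r=6: min(18,14)*3=42 best=88, r--

l=3, r=5, best area=88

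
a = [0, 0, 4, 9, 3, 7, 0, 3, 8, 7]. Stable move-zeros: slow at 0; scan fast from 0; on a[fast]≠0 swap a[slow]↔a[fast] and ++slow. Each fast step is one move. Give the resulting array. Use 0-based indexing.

[4, 9, 3, 7, 3, 8, 7, 0, 0, 0]

(s=0,f=0) a[fast]=0 → fast++
(s=0,f=1) a[fast]=0 → fast++
(s=0,f=2) a[fast]=4≠0 swap→a[0]=4 → slow++,fast++
(s=1,f=3) a[fast]=9≠0 swap→a[1]=9 → slow++,fast++
(s=2,f=4) a[fast]=3≠0 swap→a[2]=3 → slow++,fast++
(s=3,f=5) a[fast]=7≠0 swap→a[3]=7 → slow++,fast++
(s=4,f=6) a[fast]=0 → fast++
(s=4,f=7) a[fast]=3≠0 swap→a[4]=3 → slow++,fast++
(s=5,f=8) a[fast]=8≠0 swap→a[5]=8 → slow++,fast++
(s=6,f=9) a[fast]=7≠0 swap→a[6]=7 → slow++,fast++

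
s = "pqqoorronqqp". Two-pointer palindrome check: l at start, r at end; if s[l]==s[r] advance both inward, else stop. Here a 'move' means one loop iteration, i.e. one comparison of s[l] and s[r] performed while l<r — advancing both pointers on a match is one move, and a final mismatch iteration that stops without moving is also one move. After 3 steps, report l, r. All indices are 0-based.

l=3, r=8

l=0 r=11: 'p'=='p', l++,r--
l=1 r=10: 'q'=='q', l++,r--
l=2 r=9: 'q'=='q', l++,r--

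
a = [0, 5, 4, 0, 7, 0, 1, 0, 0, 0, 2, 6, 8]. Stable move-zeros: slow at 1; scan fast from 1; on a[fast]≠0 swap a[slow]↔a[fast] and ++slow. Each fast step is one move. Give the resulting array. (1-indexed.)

(s=1,f=1) a[fast]=0 → fast++
(s=1,f=2) a[fast]=5≠0 swap→a[1]=5 → slow++,fast++
(s=2,f=3) a[fast]=4≠0 swap→a[2]=4 → slow++,fast++
(s=3,f=4) a[fast]=0 → fast++
(s=3,f=5) a[fast]=7≠0 swap→a[3]=7 → slow++,fast++
(s=4,f=6) a[fast]=0 → fast++
(s=4,f=7) a[fast]=1≠0 swap→a[4]=1 → slow++,fast++
(s=5,f=8) a[fast]=0 → fast++
(s=5,f=9) a[fast]=0 → fast++
(s=5,f=10) a[fast]=0 → fast++
(s=5,f=11) a[fast]=2≠0 swap→a[5]=2 → slow++,fast++
(s=6,f=12) a[fast]=6≠0 swap→a[6]=6 → slow++,fast++
(s=7,f=13) a[fast]=8≠0 swap→a[7]=8 → slow++,fast++

[5, 4, 7, 1, 2, 6, 8, 0, 0, 0, 0, 0, 0]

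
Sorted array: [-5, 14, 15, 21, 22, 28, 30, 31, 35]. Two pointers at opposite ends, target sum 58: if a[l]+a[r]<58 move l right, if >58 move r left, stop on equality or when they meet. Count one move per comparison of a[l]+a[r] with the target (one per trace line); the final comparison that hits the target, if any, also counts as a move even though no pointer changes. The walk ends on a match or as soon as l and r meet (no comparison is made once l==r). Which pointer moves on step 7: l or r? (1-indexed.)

r

[1,9] -5+35=30 <58 → l++
[2,9] 14+35=49 <58 → l++
[3,9] 15+35=50 <58 → l++
[4,9] 21+35=56 <58 → l++
[5,9] 22+35=57 <58 → l++
[6,9] 28+35=63 >58 → r--
[6,8] 28+31=59 >58 → r--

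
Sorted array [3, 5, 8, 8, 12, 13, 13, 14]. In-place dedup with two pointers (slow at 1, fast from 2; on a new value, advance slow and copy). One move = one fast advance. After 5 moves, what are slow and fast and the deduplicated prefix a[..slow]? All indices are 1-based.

slow=5, fast=7, prefix=[3, 5, 8, 12, 13]

slow=1 fast=2: a[fast]=5≠a[slow]=3 write a[2]=5, slow++,fast++
slow=2 fast=3: a[fast]=8≠a[slow]=5 write a[3]=8, slow++,fast++
slow=3 fast=4: a[fast]=8=a[slow] dup, fast++
slow=3 fast=5: a[fast]=12≠a[slow]=8 write a[4]=12, slow++,fast++
slow=4 fast=6: a[fast]=13≠a[slow]=12 write a[5]=13, slow++,fast++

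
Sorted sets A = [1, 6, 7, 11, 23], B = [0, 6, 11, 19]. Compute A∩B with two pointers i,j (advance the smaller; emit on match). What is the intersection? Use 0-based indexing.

[i=0,j=0] 1>0 → j++
[i=0,j=1] 1<6 → i++
[i=1,j=1] 6==6 emit → i++,j++
[i=2,j=2] 7<11 → i++
[i=3,j=2] 11==11 emit → i++,j++
[i=4,j=3] 23>19 → j++

intersection = [6, 11]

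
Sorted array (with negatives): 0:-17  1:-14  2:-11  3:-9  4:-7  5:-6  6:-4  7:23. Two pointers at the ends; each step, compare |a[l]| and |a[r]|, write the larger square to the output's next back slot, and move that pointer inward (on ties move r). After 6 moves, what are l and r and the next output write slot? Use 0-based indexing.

l=0 r=7: |-17|<=|23| out[7]=529, r--
l=0 r=6: |-17|>|-4| out[6]=289, l++
l=1 r=6: |-14|>|-4| out[5]=196, l++
l=2 r=6: |-11|>|-4| out[4]=121, l++
l=3 r=6: |-9|>|-4| out[3]=81, l++
l=4 r=6: |-7|>|-4| out[2]=49, l++

l=5, r=6, next write slot=1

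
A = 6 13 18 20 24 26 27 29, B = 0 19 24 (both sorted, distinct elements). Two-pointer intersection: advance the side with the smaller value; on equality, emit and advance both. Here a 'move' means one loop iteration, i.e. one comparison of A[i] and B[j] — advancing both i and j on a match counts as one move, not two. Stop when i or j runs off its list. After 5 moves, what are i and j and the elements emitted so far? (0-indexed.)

i=3, j=2, emitted=[]

i=0 j=0: 6>0, j++
i=0 j=1: 6<19, i++
i=1 j=1: 13<19, i++
i=2 j=1: 18<19, i++
i=3 j=1: 20>19, j++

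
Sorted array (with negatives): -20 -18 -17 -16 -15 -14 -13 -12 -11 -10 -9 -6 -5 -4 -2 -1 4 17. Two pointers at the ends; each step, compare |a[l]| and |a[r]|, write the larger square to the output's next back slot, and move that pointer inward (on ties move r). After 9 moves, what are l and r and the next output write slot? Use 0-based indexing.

l=8, r=16, next write slot=8

[0,17] |-20|>|17| out[17]=400 → l++
[1,17] |-18|>|17| out[16]=324 → l++
[2,17] |-17|<=|17| out[15]=289 → r--
[2,16] |-17|>|4| out[14]=289 → l++
[3,16] |-16|>|4| out[13]=256 → l++
[4,16] |-15|>|4| out[12]=225 → l++
[5,16] |-14|>|4| out[11]=196 → l++
[6,16] |-13|>|4| out[10]=169 → l++
[7,16] |-12|>|4| out[9]=144 → l++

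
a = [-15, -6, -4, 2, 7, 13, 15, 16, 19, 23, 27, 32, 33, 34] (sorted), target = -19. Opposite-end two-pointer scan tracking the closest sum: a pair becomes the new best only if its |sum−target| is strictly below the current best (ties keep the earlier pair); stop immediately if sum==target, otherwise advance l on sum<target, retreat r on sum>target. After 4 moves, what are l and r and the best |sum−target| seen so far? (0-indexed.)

l=0, r=9, best |Δ|=31

l=0 r=13: -15+34=19 d=38 *, r--
l=0 r=12: -15+33=18 d=37 *, r--
l=0 r=11: -15+32=17 d=36 *, r--
l=0 r=10: -15+27=12 d=31 *, r--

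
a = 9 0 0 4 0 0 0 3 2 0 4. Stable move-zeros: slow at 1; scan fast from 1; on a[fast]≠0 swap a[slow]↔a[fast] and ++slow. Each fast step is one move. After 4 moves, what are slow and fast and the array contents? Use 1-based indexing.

slow=1 fast=1: a[fast]=9≠0 swap→a[1]=9, slow++,fast++
slow=2 fast=2: a[fast]=0, fast++
slow=2 fast=3: a[fast]=0, fast++
slow=2 fast=4: a[fast]=4≠0 swap→a[2]=4, slow++,fast++

slow=3, fast=5, a=[9, 4, 0, 0, 0, 0, 0, 3, 2, 0, 4]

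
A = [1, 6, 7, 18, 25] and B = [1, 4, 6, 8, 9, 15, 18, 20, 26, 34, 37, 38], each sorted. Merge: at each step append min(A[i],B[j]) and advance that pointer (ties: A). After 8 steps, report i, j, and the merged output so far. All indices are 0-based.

[i=0,j=0] A[i]=1<=B[j]=1 take 1 → i++
[i=1,j=0] A[i]=6>B[j]=1 take 1 → j++
[i=1,j=1] A[i]=6>B[j]=4 take 4 → j++
[i=1,j=2] A[i]=6<=B[j]=6 take 6 → i++
[i=2,j=2] A[i]=7>B[j]=6 take 6 → j++
[i=2,j=3] A[i]=7<=B[j]=8 take 7 → i++
[i=3,j=3] A[i]=18>B[j]=8 take 8 → j++
[i=3,j=4] A[i]=18>B[j]=9 take 9 → j++

i=3, j=5, merged so far=[1, 1, 4, 6, 6, 7, 8, 9]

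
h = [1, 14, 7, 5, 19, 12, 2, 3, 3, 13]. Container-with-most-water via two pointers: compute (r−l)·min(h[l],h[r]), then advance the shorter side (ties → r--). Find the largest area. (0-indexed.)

max area = 104

l=0 r=9: min(1,13)*9=9 best=9 *, l++
l=1 r=9: min(14,13)*8=104 best=104 *, r--
l=1 r=8: min(14,3)*7=21 best=104, r--
l=1 r=7: min(14,3)*6=18 best=104, r--
l=1 r=6: min(14,2)*5=10 best=104, r--
l=1 r=5: min(14,12)*4=48 best=104, r--
l=1 r=4: min(14,19)*3=42 best=104, l++
l=2 r=4: min(7,19)*2=14 best=104, l++
l=3 r=4: min(5,19)*1=5 best=104, l++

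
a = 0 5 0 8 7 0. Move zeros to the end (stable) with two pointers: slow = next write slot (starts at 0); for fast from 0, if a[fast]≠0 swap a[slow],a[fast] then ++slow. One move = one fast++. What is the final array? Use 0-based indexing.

slow=0 fast=0: a[fast]=0, fast++
slow=0 fast=1: a[fast]=5≠0 swap→a[0]=5, slow++,fast++
slow=1 fast=2: a[fast]=0, fast++
slow=1 fast=3: a[fast]=8≠0 swap→a[1]=8, slow++,fast++
slow=2 fast=4: a[fast]=7≠0 swap→a[2]=7, slow++,fast++
slow=3 fast=5: a[fast]=0, fast++

[5, 8, 7, 0, 0, 0]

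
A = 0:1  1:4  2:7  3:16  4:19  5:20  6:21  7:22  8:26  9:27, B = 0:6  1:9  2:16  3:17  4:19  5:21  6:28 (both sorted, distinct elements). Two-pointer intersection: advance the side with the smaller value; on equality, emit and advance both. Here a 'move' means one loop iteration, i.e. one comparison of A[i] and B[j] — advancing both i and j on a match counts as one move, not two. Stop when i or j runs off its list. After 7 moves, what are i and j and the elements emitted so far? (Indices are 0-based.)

i=4, j=4, emitted=[16]

[i=0,j=0] 1<6 → i++
[i=1,j=0] 4<6 → i++
[i=2,j=0] 7>6 → j++
[i=2,j=1] 7<9 → i++
[i=3,j=1] 16>9 → j++
[i=3,j=2] 16==16 emit → i++,j++
[i=4,j=3] 19>17 → j++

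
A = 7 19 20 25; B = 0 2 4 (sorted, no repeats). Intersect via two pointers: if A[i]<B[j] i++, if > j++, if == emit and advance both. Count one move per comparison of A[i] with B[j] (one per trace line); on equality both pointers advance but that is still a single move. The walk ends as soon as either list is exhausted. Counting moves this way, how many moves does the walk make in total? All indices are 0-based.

3 moves

[i=0,j=0] 7>0 → j++
[i=0,j=1] 7>2 → j++
[i=0,j=2] 7>4 → j++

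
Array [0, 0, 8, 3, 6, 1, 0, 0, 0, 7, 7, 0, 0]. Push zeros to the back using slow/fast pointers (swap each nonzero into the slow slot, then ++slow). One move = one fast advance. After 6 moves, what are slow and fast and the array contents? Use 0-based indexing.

slow=4, fast=6, a=[8, 3, 6, 1, 0, 0, 0, 0, 0, 7, 7, 0, 0]

(s=0,f=0) a[fast]=0 → fast++
(s=0,f=1) a[fast]=0 → fast++
(s=0,f=2) a[fast]=8≠0 swap→a[0]=8 → slow++,fast++
(s=1,f=3) a[fast]=3≠0 swap→a[1]=3 → slow++,fast++
(s=2,f=4) a[fast]=6≠0 swap→a[2]=6 → slow++,fast++
(s=3,f=5) a[fast]=1≠0 swap→a[3]=1 → slow++,fast++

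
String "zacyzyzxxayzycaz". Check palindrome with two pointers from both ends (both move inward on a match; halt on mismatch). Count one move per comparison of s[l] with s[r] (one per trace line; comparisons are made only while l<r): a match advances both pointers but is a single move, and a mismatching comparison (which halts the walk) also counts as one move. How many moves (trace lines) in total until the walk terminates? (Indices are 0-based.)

7 moves

[0,15] 'z'=='z' → l++,r--
[1,14] 'a'=='a' → l++,r--
[2,13] 'c'=='c' → l++,r--
[3,12] 'y'=='y' → l++,r--
[4,11] 'z'=='z' → l++,r--
[5,10] 'y'=='y' → l++,r--
[6,9] 'z'!='a' → stop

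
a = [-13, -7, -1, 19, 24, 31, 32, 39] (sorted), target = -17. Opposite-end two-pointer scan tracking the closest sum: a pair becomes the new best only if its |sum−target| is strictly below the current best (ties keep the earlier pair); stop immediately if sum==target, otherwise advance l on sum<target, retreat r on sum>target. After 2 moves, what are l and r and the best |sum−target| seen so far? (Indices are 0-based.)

[0,7] -13+39=26 d=43 * → r--
[0,6] -13+32=19 d=36 * → r--

l=0, r=5, best |Δ|=36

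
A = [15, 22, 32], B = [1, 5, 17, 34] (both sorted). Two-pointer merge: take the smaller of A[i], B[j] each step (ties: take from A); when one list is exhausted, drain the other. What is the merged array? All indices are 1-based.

[i=1,j=1] A[i]=15>B[j]=1 take 1 → j++
[i=1,j=2] A[i]=15>B[j]=5 take 5 → j++
[i=1,j=3] A[i]=15<=B[j]=17 take 15 → i++
[i=2,j=3] A[i]=22>B[j]=17 take 17 → j++
[i=2,j=4] A[i]=22<=B[j]=34 take 22 → i++
[i=3,j=4] A[i]=32<=B[j]=34 take 32 → i++
[i=4,j=4] A done, take B[j]=34 → j++

[1, 5, 15, 17, 22, 32, 34]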